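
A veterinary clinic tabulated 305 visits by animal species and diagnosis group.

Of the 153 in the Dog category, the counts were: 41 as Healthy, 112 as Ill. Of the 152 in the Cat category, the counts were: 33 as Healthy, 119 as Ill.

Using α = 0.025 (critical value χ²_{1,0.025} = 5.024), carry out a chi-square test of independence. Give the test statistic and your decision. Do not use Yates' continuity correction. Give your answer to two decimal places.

Row totals: 153, 152. Column totals: 74, 231. Grand total N = 305.
Expected counts (row total × column total / N):
  Dog, Healthy: 153×74/305 = 37.121
  Dog, Ill: 153×231/305 = 115.879
  Cat, Healthy: 152×74/305 = 36.879
  Cat, Ill: 152×231/305 = 115.121
Contributions (O − E)²/E:
  (41 − 37.121)²/37.121 = 0.4053
  (112 − 115.879)²/115.879 = 0.1298
  (33 − 36.879)²/36.879 = 0.4080
  (119 − 115.121)²/115.121 = 0.1307
χ² = 0.4053 + 0.1298 + 0.4080 + 0.1307 = 1.07
df = (2−1)(2−1) = 1. Since 1.07 < 5.024, fail to reject the null hypothesis of independence at α = 0.025.

1.07; fail to reject H₀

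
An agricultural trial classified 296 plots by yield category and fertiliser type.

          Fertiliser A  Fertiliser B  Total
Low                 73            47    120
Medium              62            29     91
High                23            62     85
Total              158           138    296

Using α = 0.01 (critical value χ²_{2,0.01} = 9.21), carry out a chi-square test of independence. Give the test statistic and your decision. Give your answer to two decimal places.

Grand total N = 296.
Expected counts (row total × column total / N):
  Low, Fertiliser A: 120×158/296 = 64.054
  Low, Fertiliser B: 120×138/296 = 55.946
  Medium, Fertiliser A: 91×158/296 = 48.574
  Medium, Fertiliser B: 91×138/296 = 42.426
  High, Fertiliser A: 85×158/296 = 45.372
  High, Fertiliser B: 85×138/296 = 39.628
Contributions (O − E)²/E:
  (73 − 64.054)²/64.054 = 1.2494
  (47 − 55.946)²/55.946 = 1.4305
  (62 − 48.574)²/48.574 = 3.7110
  (29 − 42.426)²/42.426 = 4.2488
  (23 − 45.372)²/45.372 = 11.0312
  (62 − 39.628)²/39.628 = 12.6301
χ² = 1.2494 + 1.4305 + 3.7110 + 4.2488 + 11.0312 + 12.6301 = 34.30
df = (3−1)(2−1) = 2. Since 34.30 > 9.21, reject the null hypothesis of independence at α = 0.01.

34.30; reject H₀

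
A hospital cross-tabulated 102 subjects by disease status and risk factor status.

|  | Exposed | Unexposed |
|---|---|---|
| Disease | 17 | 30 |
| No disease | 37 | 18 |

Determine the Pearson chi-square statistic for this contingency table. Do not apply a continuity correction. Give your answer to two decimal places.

Row totals: 47, 55. Column totals: 54, 48. Grand total N = 102.
Expected counts (row total × column total / N):
  Disease, Exposed: 47×54/102 = 24.882
  Disease, Unexposed: 47×48/102 = 22.118
  No disease, Exposed: 55×54/102 = 29.118
  No disease, Unexposed: 55×48/102 = 25.882
Contributions (O − E)²/E:
  (17 − 24.882)²/24.882 = 2.4968
  (30 − 22.118)²/22.118 = 2.8088
  (37 − 29.118)²/29.118 = 2.1336
  (18 − 25.882)²/25.882 = 2.4004
χ² = 2.4968 + 2.8088 + 2.1336 + 2.4004 = 9.84

9.84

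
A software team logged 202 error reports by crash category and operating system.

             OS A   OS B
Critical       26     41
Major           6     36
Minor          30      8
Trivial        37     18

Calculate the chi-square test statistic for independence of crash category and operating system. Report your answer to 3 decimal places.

44.025

Row totals: 67, 42, 38, 55. Column totals: 99, 103. Grand total N = 202.
Expected counts (row total × column total / N):
  Critical, OS A: 67×99/202 = 32.8366
  Critical, OS B: 67×103/202 = 34.1634
  Major, OS A: 42×99/202 = 20.5842
  Major, OS B: 42×103/202 = 21.4158
  Minor, OS A: 38×99/202 = 18.6238
  Minor, OS B: 38×103/202 = 19.3762
  Trivial, OS A: 55×99/202 = 26.9554
  Trivial, OS B: 55×103/202 = 28.0446
Contributions (O − E)²/E:
  (26 − 32.8366)²/32.8366 = 1.4234
  (41 − 34.1634)²/34.1634 = 1.3681
  (6 − 20.5842)²/20.5842 = 10.3331
  (36 − 21.4158)²/21.4158 = 9.9319
  (30 − 18.6238)²/18.6238 = 6.9491
  (8 − 19.3762)²/19.3762 = 6.6792
  (37 − 26.9554)²/26.9554 = 3.7430
  (18 − 28.0446)²/28.0446 = 3.5976
χ² = 1.4234 + 1.3681 + 10.3331 + 9.9319 + 6.9491 + 6.6792 + 3.7430 + 3.5976 = 44.025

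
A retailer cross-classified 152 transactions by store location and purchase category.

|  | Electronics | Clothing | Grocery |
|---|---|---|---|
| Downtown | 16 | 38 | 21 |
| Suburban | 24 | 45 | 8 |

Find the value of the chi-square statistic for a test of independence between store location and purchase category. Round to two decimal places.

7.99

Row totals: 75, 77. Column totals: 40, 83, 29. Grand total N = 152.
Expected counts (row total × column total / N):
  Downtown, Electronics: 75×40/152 = 19.737
  Downtown, Clothing: 75×83/152 = 40.954
  Downtown, Grocery: 75×29/152 = 14.309
  Suburban, Electronics: 77×40/152 = 20.263
  Suburban, Clothing: 77×83/152 = 42.046
  Suburban, Grocery: 77×29/152 = 14.691
Contributions (O − E)²/E:
  (16 − 19.737)²/19.737 = 0.7076
  (38 − 40.954)²/40.954 = 0.2131
  (21 − 14.309)²/14.309 = 3.1288
  (24 − 20.263)²/20.263 = 0.6892
  (45 − 42.046)²/42.046 = 0.2075
  (8 − 14.691)²/14.691 = 3.0474
χ² = 0.7076 + 0.2131 + 3.1288 + 0.6892 + 0.2075 + 3.0474 = 7.99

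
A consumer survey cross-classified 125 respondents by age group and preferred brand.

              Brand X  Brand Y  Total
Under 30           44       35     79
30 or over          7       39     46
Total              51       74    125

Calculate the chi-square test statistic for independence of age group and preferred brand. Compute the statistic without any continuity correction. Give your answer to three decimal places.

19.722

Grand total N = 125.
Expected counts (row total × column total / N):
  Under 30, Brand X: 79×51/125 = 32.2320
  Under 30, Brand Y: 79×74/125 = 46.7680
  30 or over, Brand X: 46×51/125 = 18.7680
  30 or over, Brand Y: 46×74/125 = 27.2320
Contributions (O − E)²/E:
  (44 − 32.2320)²/32.2320 = 4.2965
  (35 − 46.7680)²/46.7680 = 2.9611
  (7 − 18.7680)²/18.7680 = 7.3788
  (39 − 27.2320)²/27.2320 = 5.0854
χ² = 4.2965 + 2.9611 + 7.3788 + 5.0854 = 19.722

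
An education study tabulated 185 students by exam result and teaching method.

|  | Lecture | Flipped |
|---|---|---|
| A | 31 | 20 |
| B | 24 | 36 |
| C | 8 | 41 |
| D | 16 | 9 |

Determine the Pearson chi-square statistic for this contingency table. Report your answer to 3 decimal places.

Row totals: 51, 60, 49, 25. Column totals: 79, 106. Grand total N = 185.
Expected counts (row total × column total / N):
  A, Lecture: 51×79/185 = 21.7784
  A, Flipped: 51×106/185 = 29.2216
  B, Lecture: 60×79/185 = 25.6216
  B, Flipped: 60×106/185 = 34.3784
  C, Lecture: 49×79/185 = 20.9243
  C, Flipped: 49×106/185 = 28.0757
  D, Lecture: 25×79/185 = 10.6757
  D, Flipped: 25×106/185 = 14.3243
Contributions (O − E)²/E:
  (31 − 21.7784)²/21.7784 = 3.9047
  (20 − 29.2216)²/29.2216 = 2.9101
  (24 − 25.6216)²/25.6216 = 0.1026
  (36 − 34.3784)²/34.3784 = 0.0765
  (8 − 20.9243)²/20.9243 = 7.9829
  (41 − 28.0757)²/28.0757 = 5.9495
  (16 − 10.6757)²/10.6757 = 2.6554
  (9 − 14.3243)²/14.3243 = 1.9790
χ² = 3.9047 + 2.9101 + 0.1026 + 0.0765 + 7.9829 + 5.9495 + 2.6554 + 1.9790 = 25.561

25.561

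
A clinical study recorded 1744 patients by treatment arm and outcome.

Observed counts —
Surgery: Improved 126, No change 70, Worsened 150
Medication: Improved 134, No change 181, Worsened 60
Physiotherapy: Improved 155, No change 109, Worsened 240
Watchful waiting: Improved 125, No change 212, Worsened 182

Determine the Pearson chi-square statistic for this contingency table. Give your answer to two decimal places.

Row totals: 346, 375, 504, 519. Column totals: 540, 572, 632. Grand total N = 1744.
Expected counts (row total × column total / N):
  Surgery, Improved: 346×540/1744 = 107.133
  Surgery, No change: 346×572/1744 = 113.482
  Surgery, Worsened: 346×632/1744 = 125.385
  Medication, Improved: 375×540/1744 = 116.112
  Medication, No change: 375×572/1744 = 122.993
  Medication, Worsened: 375×632/1744 = 135.894
  Physiotherapy, Improved: 504×540/1744 = 156.055
  Physiotherapy, No change: 504×572/1744 = 165.303
  Physiotherapy, Worsened: 504×632/1744 = 182.642
  Watchful waiting, Improved: 519×540/1744 = 160.700
  Watchful waiting, No change: 519×572/1744 = 170.222
  Watchful waiting, Worsened: 519×632/1744 = 188.078
Contributions (O − E)²/E:
  (126 − 107.133)²/107.133 = 3.3226
  (70 − 113.482)²/113.482 = 16.6607
  (150 − 125.385)²/125.385 = 4.8323
  (134 − 116.112)²/116.112 = 2.7558
  (181 − 122.993)²/122.993 = 27.3578
  (60 − 135.894)²/135.894 = 42.3852
  (155 − 156.055)²/156.055 = 0.0071
  (109 − 165.303)²/165.303 = 19.1771
  (240 − 182.642)²/182.642 = 18.0131
  (125 − 160.700)²/160.700 = 7.9309
  (212 − 170.222)²/170.222 = 10.2537
  (182 − 188.078)²/188.078 = 0.1964
χ² = 3.3226 + 16.6607 + 4.8323 + 2.7558 + 27.3578 + 42.3852 + 0.0071 + 19.1771 + 18.0131 + 7.9309 + 10.2537 + 0.1964 = 152.89

152.89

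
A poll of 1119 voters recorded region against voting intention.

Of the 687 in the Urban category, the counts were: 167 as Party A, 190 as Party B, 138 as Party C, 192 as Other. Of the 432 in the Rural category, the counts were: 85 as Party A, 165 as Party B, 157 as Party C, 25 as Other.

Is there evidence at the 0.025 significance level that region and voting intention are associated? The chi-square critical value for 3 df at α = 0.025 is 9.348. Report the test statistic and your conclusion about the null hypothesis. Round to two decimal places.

105.56; reject H₀

Row totals: 687, 432. Column totals: 252, 355, 295, 217. Grand total N = 1119.
Expected counts (row total × column total / N):
  Urban, Party A: 687×252/1119 = 154.713
  Urban, Party B: 687×355/1119 = 217.949
  Urban, Party C: 687×295/1119 = 181.113
  Urban, Other: 687×217/1119 = 133.225
  Rural, Party A: 432×252/1119 = 97.287
  Rural, Party B: 432×355/1119 = 137.051
  Rural, Party C: 432×295/1119 = 113.887
  Rural, Other: 432×217/1119 = 83.775
Contributions (O − E)²/E:
  (167 − 154.713)²/154.713 = 0.9758
  (190 − 217.949)²/217.949 = 3.5841
  (138 − 181.113)²/181.113 = 10.2628
  (192 − 133.225)²/133.225 = 25.9298
  (85 − 97.287)²/97.287 = 1.5518
  (165 − 137.051)²/137.051 = 5.6997
  (157 − 113.887)²/113.887 = 16.3208
  (25 − 83.775)²/83.775 = 41.2355
χ² = 0.9758 + 3.5841 + 10.2628 + 25.9298 + 1.5518 + 5.6997 + 16.3208 + 41.2355 = 105.56
df = (2−1)(4−1) = 3. Since 105.56 > 9.348, reject the null hypothesis of independence at α = 0.025.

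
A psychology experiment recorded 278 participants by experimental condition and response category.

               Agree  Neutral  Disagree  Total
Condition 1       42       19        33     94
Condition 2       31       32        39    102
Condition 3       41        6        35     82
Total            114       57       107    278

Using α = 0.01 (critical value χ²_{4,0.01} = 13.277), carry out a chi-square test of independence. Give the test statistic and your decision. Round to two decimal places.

Grand total N = 278.
Expected counts (row total × column total / N):
  Condition 1, Agree: 94×114/278 = 38.547
  Condition 1, Neutral: 94×57/278 = 19.273
  Condition 1, Disagree: 94×107/278 = 36.180
  Condition 2, Agree: 102×114/278 = 41.827
  Condition 2, Neutral: 102×57/278 = 20.914
  Condition 2, Disagree: 102×107/278 = 39.259
  Condition 3, Agree: 82×114/278 = 33.626
  Condition 3, Neutral: 82×57/278 = 16.813
  Condition 3, Disagree: 82×107/278 = 31.561
Contributions (O − E)²/E:
  (42 − 38.547)²/38.547 = 0.3093
  (19 − 19.273)²/19.273 = 0.0039
  (33 − 36.180)²/36.180 = 0.2795
  (31 − 41.827)²/41.827 = 2.8026
  (32 − 20.914)²/20.914 = 5.8764
  (39 − 39.259)²/39.259 = 0.0017
  (41 − 33.626)²/33.626 = 1.6171
  (6 − 16.813)²/16.813 = 6.9542
  (35 − 31.561)²/31.561 = 0.3747
χ² = 0.3093 + 0.0039 + 0.2795 + 2.8026 + 5.8764 + 0.0017 + 1.6171 + 6.9542 + 0.3747 = 18.22
df = (3−1)(3−1) = 4. Since 18.22 > 13.277, reject the null hypothesis of independence at α = 0.01.

18.22; reject H₀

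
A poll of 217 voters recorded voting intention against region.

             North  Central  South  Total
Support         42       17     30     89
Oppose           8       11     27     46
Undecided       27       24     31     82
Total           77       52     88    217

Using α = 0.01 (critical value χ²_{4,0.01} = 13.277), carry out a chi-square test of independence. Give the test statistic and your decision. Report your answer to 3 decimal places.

Grand total N = 217.
Expected counts (row total × column total / N):
  Support, North: 89×77/217 = 31.5806
  Support, Central: 89×52/217 = 21.3272
  Support, South: 89×88/217 = 36.0922
  Oppose, North: 46×77/217 = 16.3226
  Oppose, Central: 46×52/217 = 11.0230
  Oppose, South: 46×88/217 = 18.6544
  Undecided, North: 82×77/217 = 29.0968
  Undecided, Central: 82×52/217 = 19.6498
  Undecided, South: 82×88/217 = 33.2535
Contributions (O − E)²/E:
  (42 − 31.5806)²/31.5806 = 3.4377
  (17 − 21.3272)²/21.3272 = 0.8780
  (30 − 36.0922)²/36.0922 = 1.0283
  (8 − 16.3226)²/16.3226 = 4.2435
  (11 − 11.0230)²/11.0230 = 0.0000
  (27 − 18.6544)²/18.6544 = 3.7337
  (27 − 29.0968)²/29.0968 = 0.1511
  (24 − 19.6498)²/19.6498 = 0.9631
  (31 − 33.2535)²/33.2535 = 0.1527
χ² = 3.4377 + 0.8780 + 1.0283 + 4.2435 + 0.0000 + 3.7337 + 0.1511 + 0.9631 + 0.1527 = 14.588
df = (3−1)(3−1) = 4. Since 14.588 > 13.277, reject the null hypothesis of independence at α = 0.01.

14.588; reject H₀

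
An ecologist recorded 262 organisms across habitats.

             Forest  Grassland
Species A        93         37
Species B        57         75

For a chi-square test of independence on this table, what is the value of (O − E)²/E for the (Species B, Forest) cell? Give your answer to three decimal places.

Row total (Species B) = 132; column total (Forest) = 150; N = 262.
Expected count E = 132 × 150 / 262 = 75.5725.
Contribution = (O − E)²/E = (57 − 75.5725)² / 75.5725 = 4.564.

4.564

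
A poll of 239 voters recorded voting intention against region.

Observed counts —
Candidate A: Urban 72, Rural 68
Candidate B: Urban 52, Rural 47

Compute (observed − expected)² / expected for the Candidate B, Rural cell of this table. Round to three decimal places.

Row total (Candidate B) = 99; column total (Rural) = 115; N = 239.
Expected count E = 99 × 115 / 239 = 47.6360.
Contribution = (O − E)²/E = (47 − 47.6360)² / 47.6360 = 0.008.

0.008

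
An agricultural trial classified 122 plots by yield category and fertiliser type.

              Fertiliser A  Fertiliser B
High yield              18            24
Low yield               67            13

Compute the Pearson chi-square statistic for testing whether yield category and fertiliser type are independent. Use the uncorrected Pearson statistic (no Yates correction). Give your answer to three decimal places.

Row totals: 42, 80. Column totals: 85, 37. Grand total N = 122.
Expected counts (row total × column total / N):
  High yield, Fertiliser A: 42×85/122 = 29.2623
  High yield, Fertiliser B: 42×37/122 = 12.7377
  Low yield, Fertiliser A: 80×85/122 = 55.7377
  Low yield, Fertiliser B: 80×37/122 = 24.2623
Contributions (O − E)²/E:
  (18 − 29.2623)²/29.2623 = 4.3346
  (24 − 12.7377)²/12.7377 = 9.9578
  (67 − 55.7377)²/55.7377 = 2.2756
  (13 − 24.2623)²/24.2623 = 5.2278
χ² = 4.3346 + 9.9578 + 2.2756 + 5.2278 = 21.796

21.796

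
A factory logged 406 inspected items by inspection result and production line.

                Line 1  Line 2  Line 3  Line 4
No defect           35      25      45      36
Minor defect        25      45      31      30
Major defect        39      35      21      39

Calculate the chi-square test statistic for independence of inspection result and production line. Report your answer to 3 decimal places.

18.590

Row totals: 141, 131, 134. Column totals: 99, 105, 97, 105. Grand total N = 406.
Expected counts (row total × column total / N):
  No defect, Line 1: 141×99/406 = 34.3818
  No defect, Line 2: 141×105/406 = 36.4655
  No defect, Line 3: 141×97/406 = 33.6872
  No defect, Line 4: 141×105/406 = 36.4655
  Minor defect, Line 1: 131×99/406 = 31.9433
  Minor defect, Line 2: 131×105/406 = 33.8793
  Minor defect, Line 3: 131×97/406 = 31.2980
  Minor defect, Line 4: 131×105/406 = 33.8793
  Major defect, Line 1: 134×99/406 = 32.6749
  Major defect, Line 2: 134×105/406 = 34.6552
  Major defect, Line 3: 134×97/406 = 32.0148
  Major defect, Line 4: 134×105/406 = 34.6552
Contributions (O − E)²/E:
  (35 − 34.3818)²/34.3818 = 0.0111
  (25 − 36.4655)²/36.4655 = 3.6050
  (45 − 33.6872)²/33.6872 = 3.7991
  (36 − 36.4655)²/36.4655 = 0.0059
  (25 − 31.9433)²/31.9433 = 1.5092
  (45 − 33.8793)²/33.8793 = 3.6503
  (31 − 31.2980)²/31.2980 = 0.0028
  (30 − 33.8793)²/33.8793 = 0.4442
  (39 − 32.6749)²/32.6749 = 1.2244
  (35 − 34.6552)²/34.6552 = 0.0034
  (21 − 32.0148)²/32.0148 = 3.7897
  (39 − 34.6552)²/34.6552 = 0.5447
χ² = 0.0111 + 3.6050 + 3.7991 + 0.0059 + 1.5092 + 3.6503 + 0.0028 + 0.4442 + 1.2244 + 0.0034 + 3.7897 + 0.5447 = 18.590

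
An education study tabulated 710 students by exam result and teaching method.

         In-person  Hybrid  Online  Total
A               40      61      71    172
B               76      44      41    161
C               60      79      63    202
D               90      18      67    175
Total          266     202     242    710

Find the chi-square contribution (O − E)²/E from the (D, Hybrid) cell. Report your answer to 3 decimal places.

Row total (D) = 175; column total (Hybrid) = 202; N = 710.
Expected count E = 175 × 202 / 710 = 49.7887.
Contribution = (O − E)²/E = (18 − 49.7887)² / 49.7887 = 20.296.

20.296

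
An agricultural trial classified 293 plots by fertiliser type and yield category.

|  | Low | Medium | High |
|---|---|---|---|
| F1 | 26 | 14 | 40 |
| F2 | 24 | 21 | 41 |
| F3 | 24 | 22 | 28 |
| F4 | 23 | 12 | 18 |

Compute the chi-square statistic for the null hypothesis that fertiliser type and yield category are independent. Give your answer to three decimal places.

Row totals: 80, 86, 74, 53. Column totals: 97, 69, 127. Grand total N = 293.
Expected counts (row total × column total / N):
  F1, Low: 80×97/293 = 26.484642
  F1, Medium: 80×69/293 = 18.839590
  F1, High: 80×127/293 = 34.675768
  F2, Low: 86×97/293 = 28.470990
  F2, Medium: 86×69/293 = 20.252560
  F2, High: 86×127/293 = 37.276451
  F3, Low: 74×97/293 = 24.498294
  F3, Medium: 74×69/293 = 17.426621
  F3, High: 74×127/293 = 32.075085
  F4, Low: 53×97/293 = 17.546075
  F4, Medium: 53×69/293 = 12.481229
  F4, High: 53×127/293 = 22.972696
Contributions (O − E)²/E:
  (26 − 26.484642)²/26.484642 = 0.0089
  (14 − 18.839590)²/18.839590 = 1.2432
  (40 − 34.675768)²/34.675768 = 0.8175
  (24 − 28.470990)²/28.470990 = 0.7021
  (21 − 20.252560)²/20.252560 = 0.0276
  (41 − 37.276451)²/37.276451 = 0.3719
  (24 − 24.498294)²/24.498294 = 0.0101
  (22 − 17.426621)²/17.426621 = 1.2002
  (28 − 32.075085)²/32.075085 = 0.5177
  (23 − 17.546075)²/17.546075 = 1.6953
  (12 − 12.481229)²/12.481229 = 0.0186
  (18 − 22.972696)²/22.972696 = 1.0764
χ² = 0.0089 + 1.2432 + 0.8175 + 0.7021 + 0.0276 + 0.3719 + 0.0101 + 1.2002 + 0.5177 + 1.6953 + 0.0186 + 1.0764 = 7.690

7.690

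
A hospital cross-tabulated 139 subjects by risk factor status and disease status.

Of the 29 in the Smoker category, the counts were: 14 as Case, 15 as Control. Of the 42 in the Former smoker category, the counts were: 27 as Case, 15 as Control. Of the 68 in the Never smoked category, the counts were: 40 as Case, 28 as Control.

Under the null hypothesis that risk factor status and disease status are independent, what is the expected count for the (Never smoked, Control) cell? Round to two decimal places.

Row total (Never smoked) = 68; column total (Control) = 58; grand total N = 139.
Expected count = (row total × column total) / N = 68 × 58 / 139 = 28.37.

28.37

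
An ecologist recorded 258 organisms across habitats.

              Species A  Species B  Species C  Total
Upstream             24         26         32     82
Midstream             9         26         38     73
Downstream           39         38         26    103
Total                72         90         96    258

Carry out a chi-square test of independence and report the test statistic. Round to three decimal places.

Grand total N = 258.
Expected counts (row total × column total / N):
  Upstream, Species A: 82×72/258 = 22.8837
  Upstream, Species B: 82×90/258 = 28.6047
  Upstream, Species C: 82×96/258 = 30.5116
  Midstream, Species A: 73×72/258 = 20.3721
  Midstream, Species B: 73×90/258 = 25.4651
  Midstream, Species C: 73×96/258 = 27.1628
  Downstream, Species A: 103×72/258 = 28.7442
  Downstream, Species B: 103×90/258 = 35.9302
  Downstream, Species C: 103×96/258 = 38.3256
Contributions (O − E)²/E:
  (24 − 22.8837)²/22.8837 = 0.0545
  (26 − 28.6047)²/28.6047 = 0.2372
  (32 − 30.5116)²/30.5116 = 0.0726
  (9 − 20.3721)²/20.3721 = 6.3481
  (26 − 25.4651)²/25.4651 = 0.0112
  (38 − 27.1628)²/27.1628 = 4.3237
  (39 − 28.7442)²/28.7442 = 3.6592
  (38 − 35.9302)²/35.9302 = 0.1192
  (26 − 38.3256)²/38.3256 = 3.9639
χ² = 0.0545 + 0.2372 + 0.0726 + 6.3481 + 0.0112 + 4.3237 + 3.6592 + 0.1192 + 3.9639 = 18.790

18.790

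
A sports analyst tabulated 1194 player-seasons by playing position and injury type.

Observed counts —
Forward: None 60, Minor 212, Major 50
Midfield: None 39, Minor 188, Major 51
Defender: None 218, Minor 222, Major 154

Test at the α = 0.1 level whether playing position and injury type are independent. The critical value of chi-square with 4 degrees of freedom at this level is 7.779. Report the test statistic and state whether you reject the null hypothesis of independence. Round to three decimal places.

108.437; reject H₀

Row totals: 322, 278, 594. Column totals: 317, 622, 255. Grand total N = 1194.
Expected counts (row total × column total / N):
  Forward, None: 322×317/1194 = 85.48911
  Forward, Minor: 322×622/1194 = 167.74204
  Forward, Major: 322×255/1194 = 68.76884
  Midfield, None: 278×317/1194 = 73.80737
  Midfield, Minor: 278×622/1194 = 144.82077
  Midfield, Major: 278×255/1194 = 59.37186
  Defender, None: 594×317/1194 = 157.70352
  Defender, Minor: 594×622/1194 = 309.43719
  Defender, Major: 594×255/1194 = 126.85930
Contributions (O − E)²/E:
  (60 − 85.48911)²/85.48911 = 7.5997
  (212 − 167.74204)²/167.74204 = 11.6773
  (50 − 68.76884)²/68.76884 = 5.1225
  (39 − 73.80737)²/73.80737 = 16.4151
  (188 − 144.82077)²/144.82077 = 12.8742
  (51 − 59.37186)²/59.37186 = 1.1805
  (218 − 157.70352)²/157.70352 = 23.0538
  (222 − 309.43719)²/309.43719 = 24.7070
  (154 − 126.85930)²/126.85930 = 5.8066
χ² = 7.5997 + 11.6773 + 5.1225 + 16.4151 + 12.8742 + 1.1805 + 23.0538 + 24.7070 + 5.8066 = 108.437
df = (3−1)(3−1) = 4. Since 108.437 > 7.779, reject the null hypothesis of independence at α = 0.1.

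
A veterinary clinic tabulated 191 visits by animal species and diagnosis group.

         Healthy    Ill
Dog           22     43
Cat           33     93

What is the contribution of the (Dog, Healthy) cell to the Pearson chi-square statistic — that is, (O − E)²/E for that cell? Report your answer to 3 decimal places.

Row total (Dog) = 65; column total (Healthy) = 55; N = 191.
Expected count E = 65 × 55 / 191 = 18.7173.
Contribution = (O − E)²/E = (22 − 18.7173)² / 18.7173 = 0.576.

0.576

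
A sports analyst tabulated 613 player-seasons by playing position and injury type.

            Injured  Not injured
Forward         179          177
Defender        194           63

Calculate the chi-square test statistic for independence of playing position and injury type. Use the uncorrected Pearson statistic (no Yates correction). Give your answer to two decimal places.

Row totals: 356, 257. Column totals: 373, 240. Grand total N = 613.
Expected counts (row total × column total / N):
  Forward, Injured: 356×373/613 = 216.620
  Forward, Not injured: 356×240/613 = 139.380
  Defender, Injured: 257×373/613 = 156.380
  Defender, Not injured: 257×240/613 = 100.620
Contributions (O − E)²/E:
  (179 − 216.620)²/216.620 = 6.5334
  (177 − 139.380)²/139.380 = 10.1540
  (194 − 156.380)²/156.380 = 9.0502
  (63 − 100.620)²/100.620 = 14.0654
χ² = 6.5334 + 10.1540 + 9.0502 + 14.0654 = 39.80

39.80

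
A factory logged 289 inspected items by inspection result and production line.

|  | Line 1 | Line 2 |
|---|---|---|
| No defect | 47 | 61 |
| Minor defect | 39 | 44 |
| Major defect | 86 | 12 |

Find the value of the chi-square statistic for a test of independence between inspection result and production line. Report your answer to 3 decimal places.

49.312

Row totals: 108, 83, 98. Column totals: 172, 117. Grand total N = 289.
Expected counts (row total × column total / N):
  No defect, Line 1: 108×172/289 = 64.2768
  No defect, Line 2: 108×117/289 = 43.7232
  Minor defect, Line 1: 83×172/289 = 49.3979
  Minor defect, Line 2: 83×117/289 = 33.6021
  Major defect, Line 1: 98×172/289 = 58.3253
  Major defect, Line 2: 98×117/289 = 39.6747
Contributions (O − E)²/E:
  (47 − 64.2768)²/64.2768 = 4.6438
  (61 − 43.7232)²/43.7232 = 6.8268
  (39 − 49.3979)²/49.3979 = 2.1887
  (44 − 33.6021)²/33.6021 = 3.2175
  (86 − 58.3253)²/58.3253 = 13.1313
  (12 − 39.6747)²/39.6747 = 19.3042
χ² = 4.6438 + 6.8268 + 2.1887 + 3.2175 + 13.1313 + 19.3042 = 49.312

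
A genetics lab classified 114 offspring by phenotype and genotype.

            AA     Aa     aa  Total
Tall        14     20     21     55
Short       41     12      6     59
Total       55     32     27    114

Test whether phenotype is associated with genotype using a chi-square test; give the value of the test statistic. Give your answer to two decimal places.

Grand total N = 114.
Expected counts (row total × column total / N):
  Tall, AA: 55×55/114 = 26.535
  Tall, Aa: 55×32/114 = 15.439
  Tall, aa: 55×27/114 = 13.026
  Short, AA: 59×55/114 = 28.465
  Short, Aa: 59×32/114 = 16.561
  Short, aa: 59×27/114 = 13.974
Contributions (O − E)²/E:
  (14 − 26.535)²/26.535 = 5.9215
  (20 − 15.439)²/15.439 = 1.3474
  (21 − 13.026)²/13.026 = 4.8814
  (41 − 28.465)²/28.465 = 5.5200
  (12 − 16.561)²/16.561 = 1.2561
  (6 − 13.974)²/13.974 = 4.5502
χ² = 5.9215 + 1.3474 + 4.8814 + 5.5200 + 1.2561 + 4.5502 = 23.48

23.48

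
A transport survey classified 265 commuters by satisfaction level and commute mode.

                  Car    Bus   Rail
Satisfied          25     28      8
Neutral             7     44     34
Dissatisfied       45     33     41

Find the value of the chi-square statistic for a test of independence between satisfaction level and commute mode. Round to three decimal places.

Row totals: 61, 85, 119. Column totals: 77, 105, 83. Grand total N = 265.
Expected counts (row total × column total / N):
  Satisfied, Car: 61×77/265 = 17.7245
  Satisfied, Bus: 61×105/265 = 24.1698
  Satisfied, Rail: 61×83/265 = 19.1057
  Neutral, Car: 85×77/265 = 24.6981
  Neutral, Bus: 85×105/265 = 33.6792
  Neutral, Rail: 85×83/265 = 26.6226
  Dissatisfied, Car: 119×77/265 = 34.5774
  Dissatisfied, Bus: 119×105/265 = 47.1509
  Dissatisfied, Rail: 119×83/265 = 37.2717
Contributions (O − E)²/E:
  (25 − 17.7245)²/17.7245 = 2.9864
  (28 − 24.1698)²/24.1698 = 0.6070
  (8 − 19.1057)²/19.1057 = 6.4555
  (7 − 24.6981)²/24.6981 = 12.6821
  (44 − 33.6792)²/33.6792 = 3.1628
  (34 − 26.6226)²/26.6226 = 2.0444
  (45 − 34.5774)²/34.5774 = 3.1417
  (33 − 47.1509)²/47.1509 = 4.2470
  (41 − 37.2717)²/37.2717 = 0.3729
χ² = 2.9864 + 0.6070 + 6.4555 + 12.6821 + 3.1628 + 2.0444 + 3.1417 + 4.2470 + 0.3729 = 35.700

35.700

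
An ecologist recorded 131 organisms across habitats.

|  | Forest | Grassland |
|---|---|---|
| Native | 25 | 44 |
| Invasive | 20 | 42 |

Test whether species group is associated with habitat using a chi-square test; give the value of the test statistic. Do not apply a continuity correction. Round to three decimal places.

0.229

Row totals: 69, 62. Column totals: 45, 86. Grand total N = 131.
Expected counts (row total × column total / N):
  Native, Forest: 69×45/131 = 23.7023
  Native, Grassland: 69×86/131 = 45.2977
  Invasive, Forest: 62×45/131 = 21.2977
  Invasive, Grassland: 62×86/131 = 40.7023
Contributions (O − E)²/E:
  (25 − 23.7023)²/23.7023 = 0.0710
  (44 − 45.2977)²/45.2977 = 0.0372
  (20 − 21.2977)²/21.2977 = 0.0791
  (42 − 40.7023)²/40.7023 = 0.0414
χ² = 0.0710 + 0.0372 + 0.0791 + 0.0414 = 0.229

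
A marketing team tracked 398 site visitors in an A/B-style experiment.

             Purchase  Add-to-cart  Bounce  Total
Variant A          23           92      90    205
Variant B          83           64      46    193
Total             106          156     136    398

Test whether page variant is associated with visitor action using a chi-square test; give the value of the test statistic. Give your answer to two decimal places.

Grand total N = 398.
Expected counts (row total × column total / N):
  Variant A, Purchase: 205×106/398 = 54.598
  Variant A, Add-to-cart: 205×156/398 = 80.352
  Variant A, Bounce: 205×136/398 = 70.050
  Variant B, Purchase: 193×106/398 = 51.402
  Variant B, Add-to-cart: 193×156/398 = 75.648
  Variant B, Bounce: 193×136/398 = 65.950
Contributions (O − E)²/E:
  (23 − 54.598)²/54.598 = 18.2870
  (92 − 80.352)²/80.352 = 1.6885
  (90 − 70.050)²/70.050 = 5.6817
  (83 − 51.402)²/51.402 = 19.4240
  (64 − 75.648)²/75.648 = 1.7935
  (46 − 65.950)²/65.950 = 6.0349
χ² = 18.2870 + 1.6885 + 5.6817 + 19.4240 + 1.7935 + 6.0349 = 52.91

52.91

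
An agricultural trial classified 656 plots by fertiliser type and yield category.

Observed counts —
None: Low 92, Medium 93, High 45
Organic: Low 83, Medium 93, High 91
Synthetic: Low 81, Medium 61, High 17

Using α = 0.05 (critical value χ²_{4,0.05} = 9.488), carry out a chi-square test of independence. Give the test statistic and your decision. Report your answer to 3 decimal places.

36.736; reject H₀

Row totals: 230, 267, 159. Column totals: 256, 247, 153. Grand total N = 656.
Expected counts (row total × column total / N):
  None, Low: 230×256/656 = 89.7561
  None, Medium: 230×247/656 = 86.6006
  None, High: 230×153/656 = 53.6433
  Organic, Low: 267×256/656 = 104.1951
  Organic, Medium: 267×247/656 = 100.5320
  Organic, High: 267×153/656 = 62.2729
  Synthetic, Low: 159×256/656 = 62.0488
  Synthetic, Medium: 159×247/656 = 59.8674
  Synthetic, High: 159×153/656 = 37.0838
Contributions (O − E)²/E:
  (92 − 89.7561)²/89.7561 = 0.0561
  (93 − 86.6006)²/86.6006 = 0.4729
  (45 − 53.6433)²/53.6433 = 1.3927
  (83 − 104.1951)²/104.1951 = 4.3115
  (93 − 100.5320)²/100.5320 = 0.5643
  (91 − 62.2729)²/62.2729 = 13.2521
  (81 − 62.0488)²/62.0488 = 5.7882
  (61 − 59.8674)²/59.8674 = 0.0214
  (17 − 37.0838)²/37.0838 = 10.8770
χ² = 0.0561 + 0.4729 + 1.3927 + 4.3115 + 0.5643 + 13.2521 + 5.7882 + 0.0214 + 10.8770 = 36.736
df = (3−1)(3−1) = 4. Since 36.736 > 9.488, reject the null hypothesis of independence at α = 0.05.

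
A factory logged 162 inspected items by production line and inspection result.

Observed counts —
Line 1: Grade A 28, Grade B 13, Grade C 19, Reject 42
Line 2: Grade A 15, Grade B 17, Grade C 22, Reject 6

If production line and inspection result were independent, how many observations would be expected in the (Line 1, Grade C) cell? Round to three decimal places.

25.815

Row total (Line 1) = 102; column total (Grade C) = 41; grand total N = 162.
Expected count = (row total × column total) / N = 102 × 41 / 162 = 25.815.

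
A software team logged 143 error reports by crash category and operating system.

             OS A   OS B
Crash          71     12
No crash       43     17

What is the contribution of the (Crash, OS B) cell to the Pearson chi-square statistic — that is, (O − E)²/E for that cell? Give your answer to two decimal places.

Row total (Crash) = 83; column total (OS B) = 29; N = 143.
Expected count E = 83 × 29 / 143 = 16.832.
Contribution = (O − E)²/E = (12 − 16.832)² / 16.832 = 1.39.

1.39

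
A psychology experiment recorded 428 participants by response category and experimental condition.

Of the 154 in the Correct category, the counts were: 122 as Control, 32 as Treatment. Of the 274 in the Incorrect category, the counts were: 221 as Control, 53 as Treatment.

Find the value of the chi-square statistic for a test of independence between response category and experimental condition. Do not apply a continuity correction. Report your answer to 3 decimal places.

0.128

Row totals: 154, 274. Column totals: 343, 85. Grand total N = 428.
Expected counts (row total × column total / N):
  Correct, Control: 154×343/428 = 123.4159
  Correct, Treatment: 154×85/428 = 30.5841
  Incorrect, Control: 274×343/428 = 219.5841
  Incorrect, Treatment: 274×85/428 = 54.4159
Contributions (O − E)²/E:
  (122 − 123.4159)²/123.4159 = 0.0162
  (32 − 30.5841)²/30.5841 = 0.0655
  (221 − 219.5841)²/219.5841 = 0.0091
  (53 − 54.4159)²/54.4159 = 0.0368
χ² = 0.0162 + 0.0655 + 0.0091 + 0.0368 = 0.128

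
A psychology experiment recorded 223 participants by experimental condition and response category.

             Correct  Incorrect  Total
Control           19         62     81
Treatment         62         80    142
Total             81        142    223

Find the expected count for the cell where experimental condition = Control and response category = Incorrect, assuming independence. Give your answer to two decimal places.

51.58

Row total (Control) = 81; column total (Incorrect) = 142; grand total N = 223.
Expected count = (row total × column total) / N = 81 × 142 / 223 = 51.58.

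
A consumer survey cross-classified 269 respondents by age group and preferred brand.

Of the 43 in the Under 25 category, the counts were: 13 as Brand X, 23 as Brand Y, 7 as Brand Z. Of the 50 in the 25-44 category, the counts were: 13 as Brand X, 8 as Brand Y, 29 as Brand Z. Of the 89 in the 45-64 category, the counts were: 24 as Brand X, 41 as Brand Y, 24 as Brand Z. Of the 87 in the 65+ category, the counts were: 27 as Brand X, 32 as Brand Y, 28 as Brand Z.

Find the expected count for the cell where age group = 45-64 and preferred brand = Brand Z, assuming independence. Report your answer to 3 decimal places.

Row total (45-64) = 89; column total (Brand Z) = 88; grand total N = 269.
Expected count = (row total × column total) / N = 89 × 88 / 269 = 29.115.

29.115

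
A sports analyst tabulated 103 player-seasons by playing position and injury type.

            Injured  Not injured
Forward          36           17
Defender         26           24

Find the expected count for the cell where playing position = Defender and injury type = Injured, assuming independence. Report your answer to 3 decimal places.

30.097

Row total (Defender) = 50; column total (Injured) = 62; grand total N = 103.
Expected count = (row total × column total) / N = 50 × 62 / 103 = 30.097.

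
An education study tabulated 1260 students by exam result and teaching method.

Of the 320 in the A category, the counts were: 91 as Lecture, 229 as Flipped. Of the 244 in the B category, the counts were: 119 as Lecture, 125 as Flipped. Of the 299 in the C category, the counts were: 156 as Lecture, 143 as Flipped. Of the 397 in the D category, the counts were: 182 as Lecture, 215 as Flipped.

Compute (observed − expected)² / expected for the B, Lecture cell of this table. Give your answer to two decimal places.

1.56

Row total (B) = 244; column total (Lecture) = 548; N = 1260.
Expected count E = 244 × 548 / 1260 = 106.121.
Contribution = (O − E)²/E = (119 − 106.121)² / 106.121 = 1.56.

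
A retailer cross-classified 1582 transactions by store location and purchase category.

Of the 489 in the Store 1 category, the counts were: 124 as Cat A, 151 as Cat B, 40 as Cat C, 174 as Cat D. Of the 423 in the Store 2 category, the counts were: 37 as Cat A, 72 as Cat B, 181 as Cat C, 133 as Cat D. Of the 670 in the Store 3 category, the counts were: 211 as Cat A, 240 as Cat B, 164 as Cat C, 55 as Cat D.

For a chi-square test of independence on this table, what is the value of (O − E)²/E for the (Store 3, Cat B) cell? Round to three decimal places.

9.834

Row total (Store 3) = 670; column total (Cat B) = 463; N = 1582.
Expected count E = 670 × 463 / 1582 = 196.0872.
Contribution = (O − E)²/E = (240 − 196.0872)² / 196.0872 = 9.834.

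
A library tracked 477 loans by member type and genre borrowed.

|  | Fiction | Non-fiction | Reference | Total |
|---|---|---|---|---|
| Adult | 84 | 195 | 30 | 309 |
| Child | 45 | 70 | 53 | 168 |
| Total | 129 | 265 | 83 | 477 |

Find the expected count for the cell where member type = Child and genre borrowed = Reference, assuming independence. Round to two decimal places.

Row total (Child) = 168; column total (Reference) = 83; grand total N = 477.
Expected count = (row total × column total) / N = 168 × 83 / 477 = 29.23.

29.23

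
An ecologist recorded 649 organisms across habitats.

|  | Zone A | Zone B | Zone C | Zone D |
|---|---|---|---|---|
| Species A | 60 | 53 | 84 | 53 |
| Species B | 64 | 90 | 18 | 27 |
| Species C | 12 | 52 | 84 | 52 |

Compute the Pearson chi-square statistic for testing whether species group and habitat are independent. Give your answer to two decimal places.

Row totals: 250, 199, 200. Column totals: 136, 195, 186, 132. Grand total N = 649.
Expected counts (row total × column total / N):
  Species A, Zone A: 250×136/649 = 52.388
  Species A, Zone B: 250×195/649 = 75.116
  Species A, Zone C: 250×186/649 = 71.649
  Species A, Zone D: 250×132/649 = 50.847
  Species B, Zone A: 199×136/649 = 41.701
  Species B, Zone B: 199×195/649 = 59.792
  Species B, Zone C: 199×186/649 = 57.032
  Species B, Zone D: 199×132/649 = 40.475
  Species C, Zone A: 200×136/649 = 41.911
  Species C, Zone B: 200×195/649 = 60.092
  Species C, Zone C: 200×186/649 = 57.319
  Species C, Zone D: 200×132/649 = 40.678
Contributions (O − E)²/E:
  (60 − 52.388)²/52.388 = 1.1060
  (53 − 75.116)²/75.116 = 6.5115
  (84 − 71.649)²/71.649 = 2.1291
  (53 − 50.847)²/50.847 = 0.0912
  (64 − 41.701)²/41.701 = 11.9241
  (90 − 59.792)²/59.792 = 15.2616
  (18 − 57.032)²/57.032 = 26.7130
  (27 − 40.475)²/40.475 = 4.4861
  (12 − 41.911)²/41.911 = 21.3469
  (52 − 60.092)²/60.092 = 1.0897
  (84 − 57.319)²/57.319 = 12.4195
  (52 − 40.678)²/40.678 = 3.1513
χ² = 1.1060 + 6.5115 + 2.1291 + 0.0912 + 11.9241 + 15.2616 + 26.7130 + 4.4861 + 21.3469 + 1.0897 + 12.4195 + 3.1513 = 106.23

106.23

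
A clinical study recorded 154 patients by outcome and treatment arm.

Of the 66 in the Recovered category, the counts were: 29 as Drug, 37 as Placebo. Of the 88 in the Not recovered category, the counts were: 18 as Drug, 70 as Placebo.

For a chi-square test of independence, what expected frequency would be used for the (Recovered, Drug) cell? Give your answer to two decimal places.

20.14

Row total (Recovered) = 66; column total (Drug) = 47; grand total N = 154.
Expected count = (row total × column total) / N = 66 × 47 / 154 = 20.14.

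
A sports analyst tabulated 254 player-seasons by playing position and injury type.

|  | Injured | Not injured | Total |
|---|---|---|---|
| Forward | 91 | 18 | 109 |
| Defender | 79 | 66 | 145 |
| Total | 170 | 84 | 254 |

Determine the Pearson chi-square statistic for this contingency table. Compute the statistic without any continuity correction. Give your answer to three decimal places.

23.648

Grand total N = 254.
Expected counts (row total × column total / N):
  Forward, Injured: 109×170/254 = 72.9528
  Forward, Not injured: 109×84/254 = 36.0472
  Defender, Injured: 145×170/254 = 97.0472
  Defender, Not injured: 145×84/254 = 47.9528
Contributions (O − E)²/E:
  (91 − 72.9528)²/72.9528 = 4.4646
  (18 − 36.0472)²/36.0472 = 9.0354
  (79 − 97.0472)²/97.0472 = 3.3561
  (66 − 47.9528)²/47.9528 = 6.7921
χ² = 4.4646 + 9.0354 + 3.3561 + 6.7921 = 23.648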